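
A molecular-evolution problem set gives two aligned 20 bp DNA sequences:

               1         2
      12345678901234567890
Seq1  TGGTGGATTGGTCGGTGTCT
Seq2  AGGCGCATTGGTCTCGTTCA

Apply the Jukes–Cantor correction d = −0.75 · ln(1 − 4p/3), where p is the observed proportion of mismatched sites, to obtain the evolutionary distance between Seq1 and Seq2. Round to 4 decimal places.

The sequences differ at positions 1 (T/A), 4 (T/C), 6 (G/C), 14 (G/T), 15 (G/C), 16 (T/G), 17 (G/T), 20 (T/A).
p = 8/20 = 0.400000.
d = −0.75 · ln(1 − (4/3)·0.400000) = −0.75 · ln(0.466667) = −0.75 · (-0.762139) = 0.5716.

0.5716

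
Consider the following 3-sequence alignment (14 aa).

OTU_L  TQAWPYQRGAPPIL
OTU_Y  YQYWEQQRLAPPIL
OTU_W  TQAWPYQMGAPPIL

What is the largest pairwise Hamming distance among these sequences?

Pairwise Hamming distances:
  OTU_L vs OTU_Y: 5
  OTU_L vs OTU_W: 1
  OTU_Y vs OTU_W: 6
The largest is 6, between OTU_Y and OTU_W.

6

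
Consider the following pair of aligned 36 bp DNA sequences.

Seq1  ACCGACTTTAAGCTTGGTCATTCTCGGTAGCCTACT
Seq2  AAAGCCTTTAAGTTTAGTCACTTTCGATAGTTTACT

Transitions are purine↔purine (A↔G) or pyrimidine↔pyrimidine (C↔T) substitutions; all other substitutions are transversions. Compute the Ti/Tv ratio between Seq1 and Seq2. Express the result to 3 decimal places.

2.333

Differing sites — 2:C/A (Tv); 3:C/A (Tv); 5:A/C (Tv); 13:C/T (Ti); 16:G/A (Ti); 21:T/C (Ti); 23:C/T (Ti); 27:G/A (Ti); 31:C/T (Ti); 32:C/T (Ti).
Of the 10 differences, 7 transitions and 3 transversions, so Ti/Tv = 7/3 = 2.333.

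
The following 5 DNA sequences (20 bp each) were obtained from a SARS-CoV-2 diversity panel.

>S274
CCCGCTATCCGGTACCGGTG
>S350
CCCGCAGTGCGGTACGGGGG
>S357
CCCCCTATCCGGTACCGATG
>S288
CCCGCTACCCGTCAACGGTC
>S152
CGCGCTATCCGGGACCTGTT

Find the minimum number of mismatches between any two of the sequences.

Pairwise Hamming distances:
  S274 vs S350: 5
  S274 vs S357: 2
  S274 vs S288: 5
  S274 vs S152: 4
  S350 vs S357: 7
  S350 vs S288: 10
  S350 vs S152: 9
  S357 vs S288: 7
  S357 vs S152: 6
  S288 vs S152: 7
The smallest is 2, between S274 and S357.

2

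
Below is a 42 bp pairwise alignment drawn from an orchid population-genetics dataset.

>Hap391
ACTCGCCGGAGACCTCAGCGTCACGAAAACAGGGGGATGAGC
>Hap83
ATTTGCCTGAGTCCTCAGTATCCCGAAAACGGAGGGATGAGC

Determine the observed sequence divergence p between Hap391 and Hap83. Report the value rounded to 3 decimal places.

0.214

The sequences differ at positions 2 (C/T), 4 (C/T), 8 (G/T), 12 (A/T), 19 (C/T), 20 (G/A), 23 (A/C), 31 (A/G), 33 (G/A).
There are 9 differences over 42 sites, so p = 9/42 = 0.214.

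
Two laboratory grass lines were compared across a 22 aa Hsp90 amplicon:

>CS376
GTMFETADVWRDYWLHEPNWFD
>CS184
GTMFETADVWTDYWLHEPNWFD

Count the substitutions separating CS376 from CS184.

Differing sites — 11:R/T.
That gives 1 mismatch out of 22 aligned sites, so the Hamming distance is 1.

1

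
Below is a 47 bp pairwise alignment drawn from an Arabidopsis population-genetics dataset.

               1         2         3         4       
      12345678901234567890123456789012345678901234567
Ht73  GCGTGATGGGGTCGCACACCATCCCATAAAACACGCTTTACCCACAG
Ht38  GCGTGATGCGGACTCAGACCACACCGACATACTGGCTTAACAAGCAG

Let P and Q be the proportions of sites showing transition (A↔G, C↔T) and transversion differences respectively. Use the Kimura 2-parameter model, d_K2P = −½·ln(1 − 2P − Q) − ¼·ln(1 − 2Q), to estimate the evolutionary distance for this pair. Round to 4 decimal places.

Differing sites — 9:G/C (Tv); 12:T/A (Tv); 14:G/T (Tv); 17:C/G (Tv); 22:T/C (Ti); 23:C/A (Tv); 26:A/G (Ti); 27:T/A (Tv); 28:A/C (Tv); 30:A/T (Tv); 33:A/T (Tv); 34:C/G (Tv); 39:T/A (Tv); 42:C/A (Tv); 43:C/A (Tv); 44:A/G (Ti).
Of the 16 differences, 3 transitions and 13 transversions over 47 sites: P = 3/47 = 0.063830, Q = 13/47 = 0.276596.
d = −0.5·ln(0.595744) − 0.25·ln(0.446808) = −0.5·(-0.517944) − 0.25·(-0.805626) = 0.4604.

0.4604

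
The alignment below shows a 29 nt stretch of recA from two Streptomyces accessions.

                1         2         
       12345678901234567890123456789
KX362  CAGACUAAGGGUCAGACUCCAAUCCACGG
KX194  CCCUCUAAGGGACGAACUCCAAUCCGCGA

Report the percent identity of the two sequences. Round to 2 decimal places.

72.41%

Differing sites — 2:A/C; 3:G/C; 4:A/U; 12:U/A; 14:A/G; 15:G/A; 26:A/G; 29:G/A.
21 of the 29 sites match, so the percent identity is 21/29 × 100 = 72.41%.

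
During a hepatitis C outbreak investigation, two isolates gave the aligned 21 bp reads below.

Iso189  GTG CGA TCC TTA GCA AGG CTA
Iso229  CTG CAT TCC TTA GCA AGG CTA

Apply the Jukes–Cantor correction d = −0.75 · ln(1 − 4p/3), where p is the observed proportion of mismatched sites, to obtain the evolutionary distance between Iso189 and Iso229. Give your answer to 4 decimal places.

Mismatches occur at site 1 (G↔C), site 5 (G↔A), site 6 (A↔T).
p = 3/21 = 0.142857.
d = −0.75 · ln(1 − (4/3)·0.142857) = −0.75 · ln(0.809524) = −0.75 · (-0.211309) = 0.1585.

0.1585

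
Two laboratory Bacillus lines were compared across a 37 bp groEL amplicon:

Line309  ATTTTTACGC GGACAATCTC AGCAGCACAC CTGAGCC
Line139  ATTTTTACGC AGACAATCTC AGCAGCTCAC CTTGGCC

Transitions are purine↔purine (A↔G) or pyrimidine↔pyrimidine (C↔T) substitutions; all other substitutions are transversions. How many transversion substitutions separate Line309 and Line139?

Mismatches occur at site 11 (G/A, transition), site 27 (A/T, transversion), site 33 (G/T, transversion), site 34 (A/G, transition).
Of the 4 differences, 2 transitions and 2 transversions, so the answer is 2.

2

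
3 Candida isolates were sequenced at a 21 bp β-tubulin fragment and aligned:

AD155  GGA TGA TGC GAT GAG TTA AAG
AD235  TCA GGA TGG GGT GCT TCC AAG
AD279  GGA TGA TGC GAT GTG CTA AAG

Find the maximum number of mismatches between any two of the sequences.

Pairwise Hamming distances:
  AD155 vs AD235: 9
  AD155 vs AD279: 2
  AD235 vs AD279: 10
The largest is 10, between AD235 and AD279.

10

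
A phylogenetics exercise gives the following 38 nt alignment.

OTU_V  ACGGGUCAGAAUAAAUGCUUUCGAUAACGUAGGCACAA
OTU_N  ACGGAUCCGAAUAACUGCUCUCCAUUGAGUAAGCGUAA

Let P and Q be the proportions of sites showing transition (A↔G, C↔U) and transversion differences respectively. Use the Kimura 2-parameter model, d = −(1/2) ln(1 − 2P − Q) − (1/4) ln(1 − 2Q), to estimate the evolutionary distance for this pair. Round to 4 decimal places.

0.3729

Mismatches occur at site 5 (G↔A, transition), site 8 (A↔C, transversion), site 15 (A↔C, transversion), site 20 (U↔C, transition), site 23 (G↔C, transversion), site 26 (A↔U, transversion), site 27 (A↔G, transition), site 28 (C↔A, transversion), site 32 (G↔A, transition), site 35 (A↔G, transition), site 36 (C↔U, transition).
Of the 11 differences, 6 transitions and 5 transversions over 38 sites: P = 6/38 = 0.157895, Q = 5/38 = 0.131579.
d = −0.5·ln(0.552631) − 0.25·ln(0.736842) = −0.5·(-0.593065) − 0.25·(-0.305382) = 0.3729.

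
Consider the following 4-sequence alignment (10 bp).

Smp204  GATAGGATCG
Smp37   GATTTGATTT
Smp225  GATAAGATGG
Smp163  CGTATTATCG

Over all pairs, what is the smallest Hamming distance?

2

Pairwise Hamming distances:
  Smp204 vs Smp37: 4
  Smp204 vs Smp225: 2
  Smp204 vs Smp163: 4
  Smp37 vs Smp225: 4
  Smp37 vs Smp163: 6
  Smp225 vs Smp163: 5
The smallest is 2, between Smp204 and Smp225.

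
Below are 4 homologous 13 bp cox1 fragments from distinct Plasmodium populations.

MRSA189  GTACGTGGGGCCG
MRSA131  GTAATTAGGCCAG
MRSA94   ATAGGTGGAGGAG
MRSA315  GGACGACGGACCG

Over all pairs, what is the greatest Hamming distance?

Pairwise Hamming distances:
  MRSA189 vs MRSA131: 5
  MRSA189 vs MRSA94: 5
  MRSA189 vs MRSA315: 4
  MRSA131 vs MRSA94: 7
  MRSA131 vs MRSA315: 7
  MRSA94 vs MRSA315: 9
The largest is 9, between MRSA94 and MRSA315.

9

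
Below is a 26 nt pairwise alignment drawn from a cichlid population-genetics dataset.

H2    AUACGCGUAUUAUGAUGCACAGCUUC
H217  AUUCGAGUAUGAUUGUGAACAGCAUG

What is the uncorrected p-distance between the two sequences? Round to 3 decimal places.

0.308

Differing sites — 3:A/U; 6:C/A; 11:U/G; 14:G/U; 15:A/G; 18:C/A; 24:U/A; 26:C/G.
There are 8 differences over 26 sites, so p = 8/26 = 0.308.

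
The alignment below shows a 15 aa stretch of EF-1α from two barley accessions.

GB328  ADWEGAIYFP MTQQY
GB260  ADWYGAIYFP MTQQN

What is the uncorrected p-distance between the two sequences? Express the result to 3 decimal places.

The sequences differ at positions 4 (E/Y), 15 (Y/N).
There are 2 differences over 15 sites, so p = 2/15 = 0.133.

0.133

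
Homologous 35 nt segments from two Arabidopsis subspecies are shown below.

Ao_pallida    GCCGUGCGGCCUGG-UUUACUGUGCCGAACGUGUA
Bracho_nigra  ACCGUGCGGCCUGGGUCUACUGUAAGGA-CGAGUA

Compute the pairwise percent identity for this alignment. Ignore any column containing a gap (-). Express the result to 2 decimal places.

Excluding the 2 gap columns leaves 33 comparable sites.
Differing sites — 1:G/A; 17:U/C; 24:G/A; 25:C/A; 26:C/G; 32:U/A.
27 of the 33 comparable sites match, so the percent identity is 27/33 × 100 = 81.82%.

81.82%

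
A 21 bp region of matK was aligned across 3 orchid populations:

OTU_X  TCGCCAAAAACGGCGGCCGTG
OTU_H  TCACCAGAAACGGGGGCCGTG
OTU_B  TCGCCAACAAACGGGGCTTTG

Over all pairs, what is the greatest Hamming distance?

7

Pairwise Hamming distances:
  OTU_X vs OTU_H: 3
  OTU_X vs OTU_B: 6
  OTU_H vs OTU_B: 7
The largest is 7, between OTU_H and OTU_B.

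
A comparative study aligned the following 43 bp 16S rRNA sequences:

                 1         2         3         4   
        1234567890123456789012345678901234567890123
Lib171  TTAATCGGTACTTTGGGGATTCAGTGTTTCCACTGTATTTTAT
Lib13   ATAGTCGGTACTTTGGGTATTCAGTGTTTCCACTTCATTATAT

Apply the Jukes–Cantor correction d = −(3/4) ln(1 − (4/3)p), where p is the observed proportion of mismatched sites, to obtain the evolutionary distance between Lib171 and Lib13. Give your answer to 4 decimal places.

The sequences differ at positions 1 (T/A), 4 (A/G), 18 (G/T), 35 (G/T), 36 (T/C), 40 (T/A).
p = 6/43 = 0.139535.
d = −0.75 · ln(1 − (4/3)·0.139535) = −0.75 · ln(0.813953) = −0.75 · (-0.205853) = 0.1544.

0.1544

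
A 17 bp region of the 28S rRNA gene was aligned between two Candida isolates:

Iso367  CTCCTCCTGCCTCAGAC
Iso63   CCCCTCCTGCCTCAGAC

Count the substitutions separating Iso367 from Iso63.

1

The sequences differ at position 2 (T/C).
That gives 1 mismatch out of 17 aligned sites, so the Hamming distance is 1.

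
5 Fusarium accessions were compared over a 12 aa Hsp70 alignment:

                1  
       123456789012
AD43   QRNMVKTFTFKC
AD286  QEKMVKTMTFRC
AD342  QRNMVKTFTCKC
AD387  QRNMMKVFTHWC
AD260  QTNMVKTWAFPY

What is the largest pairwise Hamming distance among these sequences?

8

Pairwise Hamming distances:
  AD43 vs AD286: 4
  AD43 vs AD342: 1
  AD43 vs AD387: 4
  AD43 vs AD260: 5
  AD286 vs AD342: 5
  AD286 vs AD387: 7
  AD286 vs AD260: 6
  AD342 vs AD387: 4
  AD342 vs AD260: 6
  AD387 vs AD260: 8
The largest is 8, between AD387 and AD260.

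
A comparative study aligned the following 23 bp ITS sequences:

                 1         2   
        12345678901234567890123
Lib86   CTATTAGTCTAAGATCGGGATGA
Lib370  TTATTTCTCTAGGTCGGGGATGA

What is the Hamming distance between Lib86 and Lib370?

Differing sites — 1:C/T; 6:A/T; 7:G/C; 12:A/G; 14:A/T; 15:T/C; 16:C/G.
That gives 7 mismatches out of 23 aligned sites, so the Hamming distance is 7.

7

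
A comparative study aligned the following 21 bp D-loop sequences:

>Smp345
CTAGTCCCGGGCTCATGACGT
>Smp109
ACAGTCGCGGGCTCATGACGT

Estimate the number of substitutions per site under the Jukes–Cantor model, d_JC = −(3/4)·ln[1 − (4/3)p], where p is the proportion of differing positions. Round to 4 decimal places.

Differing sites — 1:C/A; 2:T/C; 7:C/G.
p = 3/21 = 0.142857.
d = −0.75 · ln(1 − (4/3)·0.142857) = −0.75 · ln(0.809524) = −0.75 · (-0.211309) = 0.1585.

0.1585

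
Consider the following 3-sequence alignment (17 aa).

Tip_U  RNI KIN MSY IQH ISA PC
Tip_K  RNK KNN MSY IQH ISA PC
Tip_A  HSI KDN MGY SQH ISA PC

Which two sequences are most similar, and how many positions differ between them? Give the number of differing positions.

2

Pairwise Hamming distances:
  Tip_U vs Tip_K: 2
  Tip_U vs Tip_A: 5
  Tip_K vs Tip_A: 6
The smallest is 2, between Tip_U and Tip_K.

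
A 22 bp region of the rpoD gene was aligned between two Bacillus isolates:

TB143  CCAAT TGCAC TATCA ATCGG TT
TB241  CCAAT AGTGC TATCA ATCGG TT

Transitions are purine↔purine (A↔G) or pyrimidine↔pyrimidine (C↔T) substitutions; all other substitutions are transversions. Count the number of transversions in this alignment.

Differing sites — 6:T/A (Tv); 8:C/T (Ti); 9:A/G (Ti).
Of the 3 differences, 2 transitions and 1 transversion, so the answer is 1.

1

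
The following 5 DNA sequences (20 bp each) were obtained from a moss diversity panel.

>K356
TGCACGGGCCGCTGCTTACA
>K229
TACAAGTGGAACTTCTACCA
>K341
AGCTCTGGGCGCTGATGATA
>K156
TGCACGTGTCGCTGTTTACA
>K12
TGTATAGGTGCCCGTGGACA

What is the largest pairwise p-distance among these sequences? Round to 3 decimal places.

0.700

Pairwise Hamming distances:
  K356 vs K229: 9
  K356 vs K341: 7
  K356 vs K156: 3
  K356 vs K12: 10
  K229 vs K341: 13
  K229 vs K156: 9
  K229 vs K12: 14
  K341 vs K156: 8
  K341 vs K12: 12
  K156 vs K12: 9
The largest is 14 mismatches, between K229 and K12; p = 14/20 = 0.700.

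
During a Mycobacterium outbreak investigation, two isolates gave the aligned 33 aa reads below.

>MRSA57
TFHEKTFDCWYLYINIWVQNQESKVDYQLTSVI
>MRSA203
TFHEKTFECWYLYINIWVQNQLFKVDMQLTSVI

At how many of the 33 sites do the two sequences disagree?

4

Differing sites — 8:D/E; 22:E/L; 23:S/F; 27:Y/M.
That gives 4 mismatches out of 33 aligned sites, so the Hamming distance is 4.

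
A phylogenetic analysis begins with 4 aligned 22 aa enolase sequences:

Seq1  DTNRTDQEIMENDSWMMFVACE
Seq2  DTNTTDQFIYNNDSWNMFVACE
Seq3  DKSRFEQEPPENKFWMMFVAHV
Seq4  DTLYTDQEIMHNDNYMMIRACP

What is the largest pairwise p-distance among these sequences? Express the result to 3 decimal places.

0.682

Pairwise Hamming distances:
  Seq1 vs Seq2: 5
  Seq1 vs Seq3: 10
  Seq1 vs Seq4: 8
  Seq2 vs Seq3: 14
  Seq2 vs Seq4: 11
  Seq3 vs Seq4: 15
The largest is 15 mismatches, between Seq3 and Seq4; p = 15/22 = 0.682.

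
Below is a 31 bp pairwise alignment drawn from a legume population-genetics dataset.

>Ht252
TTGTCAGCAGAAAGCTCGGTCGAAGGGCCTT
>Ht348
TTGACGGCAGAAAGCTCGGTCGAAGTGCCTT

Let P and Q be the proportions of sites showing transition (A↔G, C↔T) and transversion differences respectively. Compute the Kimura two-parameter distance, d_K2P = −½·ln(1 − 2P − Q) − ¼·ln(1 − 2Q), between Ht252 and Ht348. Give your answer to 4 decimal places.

0.1036

Mismatches occur at site 4 (T↔A, transversion), site 6 (A↔G, transition), site 26 (G↔T, transversion).
Of the 3 differences, 1 transition and 2 transversions over 31 sites: P = 1/31 = 0.032258, Q = 2/31 = 0.064516.
d = −0.5·ln(0.870968) − 0.25·ln(0.870968) = −0.5·(-0.138150) − 0.25·(-0.138150) = 0.1036.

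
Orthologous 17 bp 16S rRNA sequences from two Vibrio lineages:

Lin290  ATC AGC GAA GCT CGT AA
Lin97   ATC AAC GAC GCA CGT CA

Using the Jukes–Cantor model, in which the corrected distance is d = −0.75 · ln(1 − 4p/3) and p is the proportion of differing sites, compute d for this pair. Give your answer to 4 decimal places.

0.2824

Differing sites — 5:G/A; 9:A/C; 12:T/A; 16:A/C.
p = 4/17 = 0.235294.
d = −0.75 · ln(1 − (4/3)·0.235294) = −0.75 · ln(0.686275) = −0.75 · (-0.376477) = 0.2824.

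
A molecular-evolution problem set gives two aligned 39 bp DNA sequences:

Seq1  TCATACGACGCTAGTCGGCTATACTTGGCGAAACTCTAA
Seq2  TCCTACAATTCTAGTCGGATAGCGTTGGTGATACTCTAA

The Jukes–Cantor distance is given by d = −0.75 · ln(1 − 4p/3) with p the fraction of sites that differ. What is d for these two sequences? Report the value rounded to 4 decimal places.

Differing sites — 3:A/C; 7:G/A; 9:C/T; 10:G/T; 19:C/A; 22:T/G; 23:A/C; 24:C/G; 29:C/T; 32:A/T.
p = 10/39 = 0.256410.
d = −0.75 · ln(1 − (4/3)·0.256410) = −0.75 · ln(0.658120) = −0.75 · (-0.418368) = 0.3138.

0.3138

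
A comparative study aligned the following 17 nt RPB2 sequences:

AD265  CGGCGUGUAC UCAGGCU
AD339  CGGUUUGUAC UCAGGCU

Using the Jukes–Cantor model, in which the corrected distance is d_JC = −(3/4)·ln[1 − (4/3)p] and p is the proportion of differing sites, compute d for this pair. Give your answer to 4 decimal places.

Mismatches occur at site 4 (C↔U), site 5 (G↔U).
p = 2/17 = 0.117647.
d = −0.75 · ln(1 − (4/3)·0.117647) = −0.75 · ln(0.843137) = −0.75 · (-0.170626) = 0.1280.

0.1280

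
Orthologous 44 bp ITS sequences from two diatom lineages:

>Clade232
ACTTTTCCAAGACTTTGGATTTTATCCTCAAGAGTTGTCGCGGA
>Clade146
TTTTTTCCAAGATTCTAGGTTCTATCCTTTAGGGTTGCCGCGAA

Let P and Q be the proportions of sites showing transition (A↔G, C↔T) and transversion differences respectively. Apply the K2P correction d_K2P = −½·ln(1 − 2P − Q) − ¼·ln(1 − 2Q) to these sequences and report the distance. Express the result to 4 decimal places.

0.3704

Differing sites — 1:A/T (Tv); 2:C/T (Ti); 13:C/T (Ti); 15:T/C (Ti); 17:G/A (Ti); 19:A/G (Ti); 22:T/C (Ti); 29:C/T (Ti); 30:A/T (Tv); 33:A/G (Ti); 38:T/C (Ti); 43:G/A (Ti).
Of the 12 differences, 10 transitions and 2 transversions over 44 sites: P = 10/44 = 0.227273, Q = 2/44 = 0.045455.
d = −0.5·ln(0.499999) − 0.25·ln(0.909090) = −0.5·(-0.693149) − 0.25·(-0.095311) = 0.3704.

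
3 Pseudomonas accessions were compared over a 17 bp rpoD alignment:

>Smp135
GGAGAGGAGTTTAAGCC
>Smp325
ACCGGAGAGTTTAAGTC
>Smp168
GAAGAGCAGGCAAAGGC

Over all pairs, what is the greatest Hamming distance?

Pairwise Hamming distances:
  Smp135 vs Smp325: 6
  Smp135 vs Smp168: 6
  Smp325 vs Smp168: 10
The largest is 10, between Smp325 and Smp168.

10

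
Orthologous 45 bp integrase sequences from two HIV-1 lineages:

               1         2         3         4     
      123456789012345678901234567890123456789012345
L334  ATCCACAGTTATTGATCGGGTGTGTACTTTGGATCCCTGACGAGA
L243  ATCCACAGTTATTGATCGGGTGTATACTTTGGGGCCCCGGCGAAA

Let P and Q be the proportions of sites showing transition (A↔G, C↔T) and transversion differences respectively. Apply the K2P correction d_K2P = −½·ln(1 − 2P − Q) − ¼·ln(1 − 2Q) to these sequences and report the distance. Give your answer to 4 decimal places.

The sequences differ at positions 24 (G/A, transition), 33 (A/G, transition), 34 (T/G, transversion), 38 (T/C, transition), 40 (A/G, transition), 44 (G/A, transition).
Of the 6 differences, 5 transitions and 1 transversion over 45 sites: P = 5/45 = 0.111111, Q = 1/45 = 0.022222.
d = −0.5·ln(0.755556) − 0.25·ln(0.955556) = −0.5·(-0.280301) − 0.25·(-0.045462) = 0.1515.

0.1515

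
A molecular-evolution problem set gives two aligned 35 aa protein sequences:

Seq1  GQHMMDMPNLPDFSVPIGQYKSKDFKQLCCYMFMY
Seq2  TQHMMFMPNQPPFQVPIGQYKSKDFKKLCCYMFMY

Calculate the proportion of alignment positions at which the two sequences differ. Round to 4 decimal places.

0.1714

Mismatches occur at site 1 (G↔T), site 6 (D↔F), site 10 (L↔Q), site 12 (D↔P), site 14 (S↔Q), site 27 (Q↔K).
There are 6 differences over 35 sites, so p = 6/35 = 0.1714.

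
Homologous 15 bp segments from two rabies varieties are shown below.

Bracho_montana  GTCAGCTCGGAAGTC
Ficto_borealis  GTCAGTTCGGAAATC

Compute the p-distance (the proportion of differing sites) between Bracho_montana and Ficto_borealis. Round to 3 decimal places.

0.133

Differing sites — 6:C/T; 13:G/A.
There are 2 differences over 15 sites, so p = 2/15 = 0.133.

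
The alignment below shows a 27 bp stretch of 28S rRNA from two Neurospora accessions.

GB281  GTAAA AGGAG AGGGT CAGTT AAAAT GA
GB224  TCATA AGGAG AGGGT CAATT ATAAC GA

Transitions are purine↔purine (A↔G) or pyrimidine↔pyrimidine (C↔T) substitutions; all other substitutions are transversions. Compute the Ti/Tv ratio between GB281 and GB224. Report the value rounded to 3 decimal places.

The sequences differ at positions 1 (G/T, transversion), 2 (T/C, transition), 4 (A/T, transversion), 18 (G/A, transition), 22 (A/T, transversion), 25 (T/C, transition).
Of the 6 differences, 3 transitions and 3 transversions, so Ti/Tv = 3/3 = 1.000.

1.000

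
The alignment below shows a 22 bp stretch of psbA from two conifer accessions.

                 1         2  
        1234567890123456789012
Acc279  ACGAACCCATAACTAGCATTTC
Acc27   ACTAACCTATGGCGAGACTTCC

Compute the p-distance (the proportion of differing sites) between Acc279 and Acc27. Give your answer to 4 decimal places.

0.3636

Mismatches occur at site 3 (G↔T), site 8 (C↔T), site 11 (A↔G), site 12 (A↔G), site 14 (T↔G), site 17 (C↔A), site 18 (A↔C), site 21 (T↔C).
There are 8 differences over 22 sites, so p = 8/22 = 0.3636.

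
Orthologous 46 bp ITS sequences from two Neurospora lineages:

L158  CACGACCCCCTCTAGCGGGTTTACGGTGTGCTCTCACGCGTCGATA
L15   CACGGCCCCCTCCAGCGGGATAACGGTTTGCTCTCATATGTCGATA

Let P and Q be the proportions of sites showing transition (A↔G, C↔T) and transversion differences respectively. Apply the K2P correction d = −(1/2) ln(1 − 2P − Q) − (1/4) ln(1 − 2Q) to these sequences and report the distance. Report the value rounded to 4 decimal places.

The sequences differ at positions 5 (A/G, transition), 13 (T/C, transition), 20 (T/A, transversion), 22 (T/A, transversion), 28 (G/T, transversion), 37 (C/T, transition), 38 (G/A, transition), 39 (C/T, transition).
Of the 8 differences, 5 transitions and 3 transversions over 46 sites: P = 5/46 = 0.108696, Q = 3/46 = 0.065217.
d = −0.5·ln(0.717391) − 0.25·ln(0.869566) = −0.5·(-0.332134) − 0.25·(-0.139761) = 0.2010.

0.2010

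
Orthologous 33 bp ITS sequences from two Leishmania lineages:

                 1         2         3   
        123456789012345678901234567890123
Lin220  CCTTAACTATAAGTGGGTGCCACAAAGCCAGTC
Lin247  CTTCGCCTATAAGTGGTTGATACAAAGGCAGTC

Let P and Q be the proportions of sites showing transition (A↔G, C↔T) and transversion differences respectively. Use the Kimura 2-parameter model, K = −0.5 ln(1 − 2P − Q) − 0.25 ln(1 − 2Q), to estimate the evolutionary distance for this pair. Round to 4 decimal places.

0.2954

Differing sites — 2:C/T (Ti); 4:T/C (Ti); 5:A/G (Ti); 6:A/C (Tv); 17:G/T (Tv); 20:C/A (Tv); 21:C/T (Ti); 28:C/G (Tv).
Of the 8 differences, 4 transitions and 4 transversions over 33 sites: P = 4/33 = 0.121212, Q = 4/33 = 0.121212.
d = −0.5·ln(0.636364) − 0.25·ln(0.757576) = −0.5·(-0.451985) − 0.25·(-0.277631) = 0.2954.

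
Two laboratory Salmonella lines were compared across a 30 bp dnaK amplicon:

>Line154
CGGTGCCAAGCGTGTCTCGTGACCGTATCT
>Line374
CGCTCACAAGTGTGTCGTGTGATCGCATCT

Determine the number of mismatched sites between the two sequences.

Differing sites — 3:G/C; 5:G/C; 6:C/A; 11:C/T; 17:T/G; 18:C/T; 23:C/T; 26:T/C.
That gives 8 mismatches out of 30 aligned sites, so the Hamming distance is 8.

8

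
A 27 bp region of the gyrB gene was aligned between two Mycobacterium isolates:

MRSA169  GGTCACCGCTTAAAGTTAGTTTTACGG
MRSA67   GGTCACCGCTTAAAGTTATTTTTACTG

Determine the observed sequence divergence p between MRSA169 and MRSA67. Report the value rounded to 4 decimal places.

Mismatches occur at site 19 (G↔T), site 26 (G↔T).
There are 2 differences over 27 sites, so p = 2/27 = 0.0741.

0.0741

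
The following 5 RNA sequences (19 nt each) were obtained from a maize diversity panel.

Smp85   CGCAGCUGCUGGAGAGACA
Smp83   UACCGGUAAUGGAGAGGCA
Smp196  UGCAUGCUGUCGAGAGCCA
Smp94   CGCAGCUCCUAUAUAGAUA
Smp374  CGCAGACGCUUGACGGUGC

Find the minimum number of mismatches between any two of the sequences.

5

Pairwise Hamming distances:
  Smp85 vs Smp83: 7
  Smp85 vs Smp196: 8
  Smp85 vs Smp94: 5
  Smp85 vs Smp374: 8
  Smp83 vs Smp196: 8
  Smp83 vs Smp94: 11
  Smp83 vs Smp374: 13
  Smp196 vs Smp94: 11
  Smp196 vs Smp374: 11
  Smp94 vs Smp374: 10
The smallest is 5, between Smp85 and Smp94.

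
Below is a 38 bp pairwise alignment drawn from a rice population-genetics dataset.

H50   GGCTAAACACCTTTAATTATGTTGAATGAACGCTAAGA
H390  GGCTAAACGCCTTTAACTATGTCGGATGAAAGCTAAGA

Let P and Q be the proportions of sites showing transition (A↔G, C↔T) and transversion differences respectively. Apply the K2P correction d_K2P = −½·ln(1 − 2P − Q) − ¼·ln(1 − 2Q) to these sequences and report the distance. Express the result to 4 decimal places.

0.1487

The sequences differ at positions 9 (A/G, transition), 17 (T/C, transition), 23 (T/C, transition), 25 (A/G, transition), 31 (C/A, transversion).
Of the 5 differences, 4 transitions and 1 transversion over 38 sites: P = 4/38 = 0.105263, Q = 1/38 = 0.026316.
d = −0.5·ln(0.763158) − 0.25·ln(0.947368) = −0.5·(-0.270290) − 0.25·(-0.054068) = 0.1487.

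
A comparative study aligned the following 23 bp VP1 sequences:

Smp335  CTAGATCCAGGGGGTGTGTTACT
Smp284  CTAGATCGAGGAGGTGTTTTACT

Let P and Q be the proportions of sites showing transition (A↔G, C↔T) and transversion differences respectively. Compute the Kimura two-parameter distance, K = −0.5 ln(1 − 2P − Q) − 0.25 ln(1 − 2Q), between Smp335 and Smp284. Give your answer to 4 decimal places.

Mismatches occur at site 8 (C/G, transversion), site 12 (G/A, transition), site 18 (G/T, transversion).
Of the 3 differences, 1 transition and 2 transversions over 23 sites: P = 1/23 = 0.043478, Q = 2/23 = 0.086957.
d = −0.5·ln(0.826087) − 0.25·ln(0.826086) = −0.5·(-0.191055) − 0.25·(-0.191056) = 0.1433.

0.1433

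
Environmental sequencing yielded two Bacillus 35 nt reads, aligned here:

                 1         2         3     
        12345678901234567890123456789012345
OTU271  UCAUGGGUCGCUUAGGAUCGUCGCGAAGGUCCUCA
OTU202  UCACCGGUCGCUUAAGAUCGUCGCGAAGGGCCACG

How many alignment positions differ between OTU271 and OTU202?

Mismatches occur at site 4 (U→C), site 5 (G→C), site 15 (G→A), site 30 (U→G), site 33 (U→A), site 35 (A→G).
That gives 6 mismatches out of 35 aligned sites, so the Hamming distance is 6.

6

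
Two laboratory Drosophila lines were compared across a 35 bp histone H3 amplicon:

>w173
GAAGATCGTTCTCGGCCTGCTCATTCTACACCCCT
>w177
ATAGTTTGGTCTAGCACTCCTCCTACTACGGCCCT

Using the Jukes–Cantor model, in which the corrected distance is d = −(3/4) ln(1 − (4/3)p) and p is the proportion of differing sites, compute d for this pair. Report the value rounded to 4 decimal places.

0.5128

Differing sites — 1:G/A; 2:A/T; 5:A/T; 7:C/T; 9:T/G; 13:C/A; 15:G/C; 16:C/A; 19:G/C; 23:A/C; 25:T/A; 30:A/G; 31:C/G.
p = 13/35 = 0.371429.
d = −0.75 · ln(1 − (4/3)·0.371429) = −0.75 · ln(0.504761) = −0.75 · (-0.683670) = 0.5128.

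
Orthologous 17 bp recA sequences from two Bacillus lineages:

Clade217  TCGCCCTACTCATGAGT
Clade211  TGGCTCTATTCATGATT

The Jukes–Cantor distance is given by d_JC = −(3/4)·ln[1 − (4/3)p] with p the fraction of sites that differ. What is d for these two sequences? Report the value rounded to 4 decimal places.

0.2824

Mismatches occur at site 2 (C→G), site 5 (C→T), site 9 (C→T), site 16 (G→T).
p = 4/17 = 0.235294.
d = −0.75 · ln(1 − (4/3)·0.235294) = −0.75 · ln(0.686275) = −0.75 · (-0.376477) = 0.2824.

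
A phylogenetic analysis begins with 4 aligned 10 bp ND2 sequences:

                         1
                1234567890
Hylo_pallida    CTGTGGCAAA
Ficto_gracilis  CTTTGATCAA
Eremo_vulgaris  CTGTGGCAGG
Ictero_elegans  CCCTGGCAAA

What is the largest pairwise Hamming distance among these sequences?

6

Pairwise Hamming distances:
  Hylo_pallida vs Ficto_gracilis: 4
  Hylo_pallida vs Eremo_vulgaris: 2
  Hylo_pallida vs Ictero_elegans: 2
  Ficto_gracilis vs Eremo_vulgaris: 6
  Ficto_gracilis vs Ictero_elegans: 5
  Eremo_vulgaris vs Ictero_elegans: 4
The largest is 6, between Ficto_gracilis and Eremo_vulgaris.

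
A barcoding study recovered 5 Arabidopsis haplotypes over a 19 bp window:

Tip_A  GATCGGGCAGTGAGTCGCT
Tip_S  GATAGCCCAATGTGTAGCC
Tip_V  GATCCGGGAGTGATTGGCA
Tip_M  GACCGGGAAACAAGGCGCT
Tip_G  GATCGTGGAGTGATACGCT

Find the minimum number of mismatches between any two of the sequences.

4

Pairwise Hamming distances:
  Tip_A vs Tip_S: 7
  Tip_A vs Tip_V: 5
  Tip_A vs Tip_M: 6
  Tip_A vs Tip_G: 4
  Tip_S vs Tip_V: 10
  Tip_S vs Tip_M: 11
  Tip_S vs Tip_G: 10
  Tip_V vs Tip_M: 10
  Tip_V vs Tip_G: 5
  Tip_M vs Tip_G: 8
The smallest is 4, between Tip_A and Tip_G.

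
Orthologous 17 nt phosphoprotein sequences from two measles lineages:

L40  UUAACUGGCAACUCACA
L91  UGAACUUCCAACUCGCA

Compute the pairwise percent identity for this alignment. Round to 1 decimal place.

Differing sites — 2:U/G; 7:G/U; 8:G/C; 15:A/G.
13 of the 17 sites match, so the percent identity is 13/17 × 100 = 76.5%.

76.5%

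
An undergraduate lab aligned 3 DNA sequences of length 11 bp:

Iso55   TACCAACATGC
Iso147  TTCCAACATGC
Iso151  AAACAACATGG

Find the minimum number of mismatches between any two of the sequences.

Pairwise Hamming distances:
  Iso55 vs Iso147: 1
  Iso55 vs Iso151: 3
  Iso147 vs Iso151: 4
The smallest is 1, between Iso55 and Iso147.

1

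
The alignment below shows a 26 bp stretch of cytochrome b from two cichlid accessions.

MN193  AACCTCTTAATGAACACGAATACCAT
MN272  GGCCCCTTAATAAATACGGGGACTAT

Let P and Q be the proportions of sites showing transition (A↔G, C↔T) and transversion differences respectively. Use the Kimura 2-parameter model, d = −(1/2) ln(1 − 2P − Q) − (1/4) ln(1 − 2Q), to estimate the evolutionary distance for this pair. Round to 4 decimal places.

Mismatches occur at site 1 (A→G, transition), site 2 (A→G, transition), site 5 (T→C, transition), site 12 (G→A, transition), site 15 (C→T, transition), site 19 (A→G, transition), site 20 (A→G, transition), site 21 (T→G, transversion), site 24 (C→T, transition).
Of the 9 differences, 8 transitions and 1 transversion over 26 sites: P = 8/26 = 0.307692, Q = 1/26 = 0.038462.
d = −0.5·ln(0.346154) − 0.25·ln(0.923076) = −0.5·(-1.060872) − 0.25·(-0.080044) = 0.5504.

0.5504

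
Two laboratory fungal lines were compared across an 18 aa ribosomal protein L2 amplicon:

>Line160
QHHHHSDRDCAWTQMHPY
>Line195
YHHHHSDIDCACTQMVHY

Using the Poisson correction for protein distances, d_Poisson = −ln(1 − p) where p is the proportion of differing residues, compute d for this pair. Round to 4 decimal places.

0.3254

Mismatches occur at site 1 (Q↔Y), site 8 (R↔I), site 12 (W↔C), site 16 (H↔V), site 17 (P↔H).
p = 5/18 = 0.277778.
d = −ln(1 − 0.277778) = −ln(0.722222) = 0.3254.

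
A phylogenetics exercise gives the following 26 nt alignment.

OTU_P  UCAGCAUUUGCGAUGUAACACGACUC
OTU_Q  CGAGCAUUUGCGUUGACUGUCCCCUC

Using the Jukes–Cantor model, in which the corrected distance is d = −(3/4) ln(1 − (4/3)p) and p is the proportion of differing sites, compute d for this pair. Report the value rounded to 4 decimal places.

0.5393

Mismatches occur at site 1 (U→C), site 2 (C→G), site 13 (A→U), site 16 (U→A), site 17 (A→C), site 18 (A→U), site 19 (C→G), site 20 (A→U), site 22 (G→C), site 23 (A→C).
p = 10/26 = 0.384615.
d = −0.75 · ln(1 − (4/3)·0.384615) = −0.75 · ln(0.487180) = −0.75 · (-0.719122) = 0.5393.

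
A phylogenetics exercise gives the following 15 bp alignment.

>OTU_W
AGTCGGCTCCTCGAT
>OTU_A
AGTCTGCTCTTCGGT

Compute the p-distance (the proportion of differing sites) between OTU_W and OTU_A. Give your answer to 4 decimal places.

0.2000

The sequences differ at positions 5 (G/T), 10 (C/T), 14 (A/G).
There are 3 differences over 15 sites, so p = 3/15 = 0.2000.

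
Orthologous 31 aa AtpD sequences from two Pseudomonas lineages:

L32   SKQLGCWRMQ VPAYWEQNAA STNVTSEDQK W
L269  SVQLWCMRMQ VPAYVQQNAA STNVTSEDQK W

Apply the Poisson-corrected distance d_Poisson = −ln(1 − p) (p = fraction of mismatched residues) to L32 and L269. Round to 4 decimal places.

Mismatches occur at site 2 (K↔V), site 5 (G↔W), site 7 (W↔M), site 15 (W↔V), site 16 (E↔Q).
p = 5/31 = 0.161290.
d = −ln(1 − 0.161290) = −ln(0.838710) = 0.1759.

0.1759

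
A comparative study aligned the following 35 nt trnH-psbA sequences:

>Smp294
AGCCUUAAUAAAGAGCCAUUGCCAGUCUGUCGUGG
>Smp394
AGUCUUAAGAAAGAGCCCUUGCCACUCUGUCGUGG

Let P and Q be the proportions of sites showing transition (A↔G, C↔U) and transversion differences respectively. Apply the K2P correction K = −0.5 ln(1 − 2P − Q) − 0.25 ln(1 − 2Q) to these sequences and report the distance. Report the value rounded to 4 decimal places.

Differing sites — 3:C/U (Ti); 9:U/G (Tv); 18:A/C (Tv); 25:G/C (Tv).
Of the 4 differences, 1 transition and 3 transversions over 35 sites: P = 1/35 = 0.028571, Q = 3/35 = 0.085714.
d = −0.5·ln(0.857144) − 0.25·ln(0.828572) = −0.5·(-0.154149) − 0.25·(-0.188052) = 0.1241.

0.1241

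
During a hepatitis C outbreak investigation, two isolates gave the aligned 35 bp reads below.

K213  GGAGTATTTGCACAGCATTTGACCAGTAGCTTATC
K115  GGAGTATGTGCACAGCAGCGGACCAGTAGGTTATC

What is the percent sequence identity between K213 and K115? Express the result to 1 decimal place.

85.7%

Mismatches occur at site 8 (T/G), site 18 (T/G), site 19 (T/C), site 20 (T/G), site 30 (C/G).
30 of the 35 sites match, so the percent identity is 30/35 × 100 = 85.7%.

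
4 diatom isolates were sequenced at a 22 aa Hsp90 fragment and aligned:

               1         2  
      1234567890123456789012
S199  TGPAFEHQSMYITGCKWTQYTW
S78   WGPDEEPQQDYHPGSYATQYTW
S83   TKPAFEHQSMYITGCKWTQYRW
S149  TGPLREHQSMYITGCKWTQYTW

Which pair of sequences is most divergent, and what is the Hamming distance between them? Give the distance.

13

Pairwise Hamming distances:
  S199 vs S78: 11
  S199 vs S83: 2
  S199 vs S149: 2
  S78 vs S83: 13
  S78 vs S149: 11
  S83 vs S149: 4
The largest is 13, between S78 and S83.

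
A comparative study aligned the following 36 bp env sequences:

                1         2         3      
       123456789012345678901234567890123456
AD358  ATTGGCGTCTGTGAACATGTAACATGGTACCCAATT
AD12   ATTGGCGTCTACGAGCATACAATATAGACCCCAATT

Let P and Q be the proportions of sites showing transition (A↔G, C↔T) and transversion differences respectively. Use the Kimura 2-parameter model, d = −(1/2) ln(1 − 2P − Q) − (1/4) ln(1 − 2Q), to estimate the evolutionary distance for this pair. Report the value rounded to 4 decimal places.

0.3233

Mismatches occur at site 11 (G↔A, transition), site 12 (T↔C, transition), site 15 (A↔G, transition), site 19 (G↔A, transition), site 20 (T↔C, transition), site 23 (C↔T, transition), site 26 (G↔A, transition), site 28 (T↔A, transversion), site 29 (A↔C, transversion).
Of the 9 differences, 7 transitions and 2 transversions over 36 sites: P = 7/36 = 0.194444, Q = 2/36 = 0.055556.
d = −0.5·ln(0.555556) − 0.25·ln(0.888888) = −0.5·(-0.587786) − 0.25·(-0.117784) = 0.3233.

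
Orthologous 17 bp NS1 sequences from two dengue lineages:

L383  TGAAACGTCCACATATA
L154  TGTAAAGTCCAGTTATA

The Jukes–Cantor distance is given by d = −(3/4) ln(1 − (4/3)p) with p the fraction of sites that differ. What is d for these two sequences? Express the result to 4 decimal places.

0.2824

Mismatches occur at site 3 (A/T), site 6 (C/A), site 12 (C/G), site 13 (A/T).
p = 4/17 = 0.235294.
d = −0.75 · ln(1 − (4/3)·0.235294) = −0.75 · ln(0.686275) = −0.75 · (-0.376477) = 0.2824.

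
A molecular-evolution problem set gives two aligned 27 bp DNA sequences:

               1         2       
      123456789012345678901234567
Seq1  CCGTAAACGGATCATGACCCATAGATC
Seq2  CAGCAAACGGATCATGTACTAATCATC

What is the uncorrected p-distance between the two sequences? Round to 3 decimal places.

0.296

The sequences differ at positions 2 (C/A), 4 (T/C), 17 (A/T), 18 (C/A), 20 (C/T), 22 (T/A), 23 (A/T), 24 (G/C).
There are 8 differences over 27 sites, so p = 8/27 = 0.296.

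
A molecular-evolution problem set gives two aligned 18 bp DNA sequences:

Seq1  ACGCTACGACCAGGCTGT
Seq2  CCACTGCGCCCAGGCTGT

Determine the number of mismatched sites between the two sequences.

The sequences differ at positions 1 (A/C), 3 (G/A), 6 (A/G), 9 (A/C).
That gives 4 mismatches out of 18 aligned sites, so the Hamming distance is 4.

4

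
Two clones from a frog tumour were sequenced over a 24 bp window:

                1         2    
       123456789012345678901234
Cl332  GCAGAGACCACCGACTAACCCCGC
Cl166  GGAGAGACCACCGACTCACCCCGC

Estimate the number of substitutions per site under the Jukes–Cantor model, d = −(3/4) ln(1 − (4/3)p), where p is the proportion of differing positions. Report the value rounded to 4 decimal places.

Differing sites — 2:C/G; 17:A/C.
p = 2/24 = 0.083333.
d = −0.75 · ln(1 − (4/3)·0.083333) = −0.75 · ln(0.888889) = −0.75 · (-0.117783) = 0.0883.

0.0883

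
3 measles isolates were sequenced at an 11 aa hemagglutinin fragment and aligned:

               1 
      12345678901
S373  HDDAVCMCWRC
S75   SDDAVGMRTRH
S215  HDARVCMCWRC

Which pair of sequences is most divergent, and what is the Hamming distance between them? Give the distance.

Pairwise Hamming distances:
  S373 vs S75: 5
  S373 vs S215: 2
  S75 vs S215: 7
The largest is 7, between S75 and S215.

7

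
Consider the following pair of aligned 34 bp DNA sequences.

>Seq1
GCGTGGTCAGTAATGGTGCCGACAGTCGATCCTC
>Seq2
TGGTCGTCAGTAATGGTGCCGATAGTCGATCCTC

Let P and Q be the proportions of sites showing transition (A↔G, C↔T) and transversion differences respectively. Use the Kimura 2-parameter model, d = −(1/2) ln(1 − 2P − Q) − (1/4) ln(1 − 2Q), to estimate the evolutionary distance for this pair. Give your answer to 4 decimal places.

0.1281

The sequences differ at positions 1 (G/T, transversion), 2 (C/G, transversion), 5 (G/C, transversion), 23 (C/T, transition).
Of the 4 differences, 1 transition and 3 transversions over 34 sites: P = 1/34 = 0.029412, Q = 3/34 = 0.088235.
d = −0.5·ln(0.852941) − 0.25·ln(0.823530) = −0.5·(-0.159065) − 0.25·(-0.194155) = 0.1281.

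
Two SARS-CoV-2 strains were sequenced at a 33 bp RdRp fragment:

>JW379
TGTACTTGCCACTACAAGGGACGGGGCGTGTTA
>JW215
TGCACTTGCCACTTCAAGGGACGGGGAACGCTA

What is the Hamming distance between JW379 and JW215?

6

Differing sites — 3:T/C; 14:A/T; 27:C/A; 28:G/A; 29:T/C; 31:T/C.
That gives 6 mismatches out of 33 aligned sites, so the Hamming distance is 6.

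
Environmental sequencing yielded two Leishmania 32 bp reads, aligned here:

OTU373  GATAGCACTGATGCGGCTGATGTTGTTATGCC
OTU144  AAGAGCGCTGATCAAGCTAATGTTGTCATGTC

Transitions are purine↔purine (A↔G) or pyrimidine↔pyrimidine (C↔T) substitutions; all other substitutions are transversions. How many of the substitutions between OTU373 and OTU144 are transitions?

The sequences differ at positions 1 (G/A, transition), 3 (T/G, transversion), 7 (A/G, transition), 13 (G/C, transversion), 14 (C/A, transversion), 15 (G/A, transition), 19 (G/A, transition), 27 (T/C, transition), 31 (C/T, transition).
Of the 9 differences, 6 transitions and 3 transversions, so the answer is 6.

6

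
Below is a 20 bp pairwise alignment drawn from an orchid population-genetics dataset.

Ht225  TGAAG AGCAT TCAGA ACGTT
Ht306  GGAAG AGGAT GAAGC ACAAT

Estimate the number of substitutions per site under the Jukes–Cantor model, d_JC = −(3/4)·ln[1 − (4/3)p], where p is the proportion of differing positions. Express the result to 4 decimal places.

0.4715

The sequences differ at positions 1 (T/G), 8 (C/G), 11 (T/G), 12 (C/A), 15 (A/C), 18 (G/A), 19 (T/A).
p = 7/20 = 0.350000.
d = −0.75 · ln(1 − (4/3)·0.350000) = −0.75 · ln(0.533333) = −0.75 · (-0.628609) = 0.4715.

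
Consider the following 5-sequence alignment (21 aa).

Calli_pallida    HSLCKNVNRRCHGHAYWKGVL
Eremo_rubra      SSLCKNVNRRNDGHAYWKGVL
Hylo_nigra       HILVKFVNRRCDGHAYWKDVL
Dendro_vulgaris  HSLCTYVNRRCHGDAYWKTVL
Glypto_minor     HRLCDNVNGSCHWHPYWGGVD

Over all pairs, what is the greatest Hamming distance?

Pairwise Hamming distances:
  Calli_pallida vs Eremo_rubra: 3
  Calli_pallida vs Hylo_nigra: 5
  Calli_pallida vs Dendro_vulgaris: 4
  Calli_pallida vs Glypto_minor: 8
  Eremo_rubra vs Hylo_nigra: 6
  Eremo_rubra vs Dendro_vulgaris: 7
  Eremo_rubra vs Glypto_minor: 11
  Hylo_nigra vs Dendro_vulgaris: 7
  Hylo_nigra vs Glypto_minor: 12
  Dendro_vulgaris vs Glypto_minor: 11
The largest is 12, between Hylo_nigra and Glypto_minor.

12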